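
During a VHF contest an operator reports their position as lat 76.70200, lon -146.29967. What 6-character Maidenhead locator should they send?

BQ66uq

Add 180° to longitude and 90° to latitude: 33.7003, 166.7020.
Field: lon ⌊33.7003/20⌋ = 1 → B; lat ⌊166.7020/10⌋ = 16 → Q.
Square: lon ⌊13.7003/2⌋ = 6; lat ⌊6.7020/1⌋ = 6.
Subsquare: lon ⌊1.7003/0.0833333⌋ = 20 → u; lat ⌊0.7020/0.0416667⌋ = 16 → q.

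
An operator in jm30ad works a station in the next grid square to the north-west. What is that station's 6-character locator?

JM20xe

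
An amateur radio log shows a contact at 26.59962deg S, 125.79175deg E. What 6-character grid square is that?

Add 180° to longitude and 90° to latitude: 305.7917, 63.4004.
Field: lon ⌊305.7917/20⌋ = 15 → P; lat ⌊63.4004/10⌋ = 6 → G.
Square: lon ⌊5.7917/2⌋ = 2; lat ⌊3.4004/1⌋ = 3.
Subsquare: lon ⌊1.7917/0.0833333⌋ = 21 → v; lat ⌊0.4004/0.0416667⌋ = 9 → j.

PG23vj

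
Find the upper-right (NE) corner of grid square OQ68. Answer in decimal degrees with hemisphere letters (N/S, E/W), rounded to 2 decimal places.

Field O=14, Q=16: +14·20° lon, +16·10° lat → SW at lon 100°, lat 70°.
Square 6, 8: +6·2° lon, +8·1° lat → SW at lon 112°, lat 78°.
Cell spans 2° lon × 1° lat. NE corner is SW corner plus one full cell.
latitude 79.00° N, longitude 114.00° E.

79.00° N, 114.00° E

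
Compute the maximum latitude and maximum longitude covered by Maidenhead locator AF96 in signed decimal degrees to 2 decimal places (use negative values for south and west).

-33.00, -160.00

Field A=0, F=5: +0·20° lon, +5·10° lat → SW at lon -180°, lat -40°.
Square 9, 6: +9·2° lon, +6·1° lat → SW at lon -162°, lat -34°.
Cell spans 2° lon × 1° lat. NE corner is SW corner plus one full cell.
latitude -33.00, longitude -160.00.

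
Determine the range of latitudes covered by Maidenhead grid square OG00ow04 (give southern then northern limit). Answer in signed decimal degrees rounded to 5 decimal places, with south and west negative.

Field O=14, G=6: +14·20° lon, +6·10° lat → SW at lon 100°, lat -30°.
Square 0, 0: +0·2° lon, +0·1° lat → SW at lon 100°, lat -30°.
Subsquare o=14, w=22: +14·0.0833333° lon, +22·0.0416667° lat → SW at lon 101.167°, lat -29.0833°.
Extended square 0, 4: +0·0.00833333° lon, +4·0.00416667° lat → SW at lon 101.167°, lat -29.0667°.
Cell spans 0.00833333° lon × 0.00416667° lat.
south -29.06667, north -29.06250.

-29.06667, -29.06250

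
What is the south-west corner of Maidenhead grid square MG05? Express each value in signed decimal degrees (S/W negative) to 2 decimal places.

-25.00, 60.00

Field M=12, G=6: +12·20° lon, +6·10° lat → SW at lon 60°, lat -30°.
Square 0, 5: +0·2° lon, +5·1° lat → SW at lon 60°, lat -25°.
latitude -25.00, longitude 60.00.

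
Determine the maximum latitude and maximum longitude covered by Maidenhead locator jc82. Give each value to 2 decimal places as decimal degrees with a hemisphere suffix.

67.00° S, 18.00° E

Field J=9, C=2: +9·20° lon, +2·10° lat → SW at lon 0°, lat -70°.
Square 8, 2: +8·2° lon, +2·1° lat → SW at lon 16°, lat -68°.
Cell spans 2° lon × 1° lat. NE corner is SW corner plus one full cell.
latitude 67.00° S, longitude 18.00° E.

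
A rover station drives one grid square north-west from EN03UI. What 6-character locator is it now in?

Longitude subsquare u = 20; −1 → 19 = t.
Latitude subsquare i = 8; +1 → 9 = j.

EN03tj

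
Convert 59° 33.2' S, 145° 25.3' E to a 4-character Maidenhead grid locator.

QD20

Offset from 180°W / 90°S: lon 325.42°, lat 30.45°.
Field: 325.42/20 → 16 → Q, 30.45/10 → 3 → D; chars QD.
Square: 5.42/2 → 2, 0.45/1 → 0; chars 20.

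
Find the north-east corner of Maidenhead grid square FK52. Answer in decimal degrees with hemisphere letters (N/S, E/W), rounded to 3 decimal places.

13.000° N, 68.000° W

Field F=5, K=10: +5·20° lon, +10·10° lat → SW at lon -80°, lat 10°.
Square 5, 2: +5·2° lon, +2·1° lat → SW at lon -70°, lat 12°.
Cell spans 2° lon × 1° lat. NE corner is SW corner plus one full cell.
latitude 13.000° N, longitude 68.000° W.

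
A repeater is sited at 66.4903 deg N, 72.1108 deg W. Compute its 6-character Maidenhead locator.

FP36wl

Shift to the Maidenhead origin (180°W, 90°S): lon 107.8892, lat 156.4903.
Field: lon ⌊107.8892/20⌋ = 5 → F; lat ⌊156.4903/10⌋ = 15 → P.
Square: lon ⌊7.8892/2⌋ = 3; lat ⌊6.4903/1⌋ = 6.
Subsquare: lon ⌊1.8892/0.0833333⌋ = 22 → w; lat ⌊0.4903/0.0416667⌋ = 11 → l.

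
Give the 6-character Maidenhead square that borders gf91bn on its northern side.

GF91bo

Latitude subsquare n = 13; +1 → 14 = o.
The longitude characters are unchanged.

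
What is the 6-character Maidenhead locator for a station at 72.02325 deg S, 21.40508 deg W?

HB97hx

Add 180° to longitude and 90° to latitude: 158.5949, 17.9767.
Field (20°×10°, letters A–R): 158.5949/20 → 7 → H, 17.9767/10 → 1 → B; chars HB.
Square (2°×1°, digits 0–9): 18.5949/2 → 9, 7.9767/1 → 7; chars 97.
Subsquare (5′×2.5′, letters a–x): 0.5949/0.0833333 → 7 → h, 0.9767/0.0416667 → 23 → x; chars hx.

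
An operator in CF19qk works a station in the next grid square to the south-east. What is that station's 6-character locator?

CF19rj

Longitude subsquare q = 16; +1 → 17 = r.
Latitude subsquare k = 10; −1 → 9 = j.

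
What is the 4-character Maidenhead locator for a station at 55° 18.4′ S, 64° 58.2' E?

Shift to the Maidenhead origin (180°W, 90°S): lon 244.97, lat 34.69.
Field (20°×10°, letters A–R): 244.97/20 → 12 → M, 34.69/10 → 3 → D; chars MD.
Square (2°×1°, digits 0–9): 4.97/2 → 2, 4.69/1 → 4; chars 24.

MD24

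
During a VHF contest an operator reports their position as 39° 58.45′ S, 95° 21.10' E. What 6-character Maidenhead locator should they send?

NF70qa

Add 180° to longitude and 90° to latitude: 275.3517, 50.0258.
Field (20°×10°, letters A–R): 275.3517/20 → 13 → N, 50.0258/10 → 5 → F; chars NF.
Square (2°×1°, digits 0–9): 15.3517/2 → 7, 0.0258/1 → 0; chars 70.
Subsquare (5′×2.5′, letters a–x): 1.3517/0.0833333 → 16 → q, 0.0258/0.0416667 → 0 → a; chars qa.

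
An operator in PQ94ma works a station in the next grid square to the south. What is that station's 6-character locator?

PQ93mx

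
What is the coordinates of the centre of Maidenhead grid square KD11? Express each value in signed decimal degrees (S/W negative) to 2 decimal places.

Field K=10, D=3: +10·20° lon, +3·10° lat → SW at lon 20°, lat -60°.
Square 1, 1: +1·2° lon, +1·1° lat → SW at lon 22°, lat -59°.
Cell spans 2° lon × 1° lat. Centre is SW corner plus half of each.
latitude -58.50, longitude 23.00.

-58.50, 23.00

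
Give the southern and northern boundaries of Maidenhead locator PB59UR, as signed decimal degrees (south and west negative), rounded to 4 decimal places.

-70.2917, -70.2500

Field P=15, B=1: +15·20° lon, +1·10° lat → SW at lon 120°, lat -80°.
Square 5, 9: +5·2° lon, +9·1° lat → SW at lon 130°, lat -71°.
Subsquare u=20, r=17: +20·0.0833333° lon, +17·0.0416667° lat → SW at lon 131.667°, lat -70.2917°.
Cell spans 0.0833333° lon × 0.0416667° lat.
south -70.2917, north -70.2500.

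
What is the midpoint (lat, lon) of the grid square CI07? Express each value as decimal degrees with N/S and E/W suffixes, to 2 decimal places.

Field C=2, I=8: +2·20° lon, +8·10° lat → SW at lon -140°, lat -10°.
Square 0, 7: +0·2° lon, +7·1° lat → SW at lon -140°, lat -3°.
Cell spans 2° lon × 1° lat. Centre is SW corner plus half of each.
latitude 2.50° S, longitude 139.00° W.

2.50° S, 139.00° W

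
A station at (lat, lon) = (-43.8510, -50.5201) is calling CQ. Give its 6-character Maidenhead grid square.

GE46rd

Add 180° to longitude and 90° to latitude: 129.4799, 46.1490.
Field: 129.4799/20 → 6 → G, 46.1490/10 → 4 → E; chars GE.
Square: 9.4799/2 → 4, 6.1490/1 → 6; chars 46.
Subsquare: 1.4799/0.0833333 → 17 → r, 0.1490/0.0416667 → 3 → d; chars rd.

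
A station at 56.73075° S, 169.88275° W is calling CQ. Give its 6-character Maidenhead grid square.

AD53bg

Shift to the Maidenhead origin (180°W, 90°S): lon 10.1173, lat 33.2692.
Field: 10.1173/20 → 0 → A, 33.2692/10 → 3 → D; chars AD.
Square: 10.1173/2 → 5, 3.2692/1 → 3; chars 53.
Subsquare: 0.1173/0.0833333 → 1 → b, 0.2692/0.0416667 → 6 → g; chars bg.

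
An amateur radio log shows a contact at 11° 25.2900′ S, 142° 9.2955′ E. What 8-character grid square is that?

QH18bn88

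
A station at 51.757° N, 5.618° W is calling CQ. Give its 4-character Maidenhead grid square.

IO71

Add 180° to longitude and 90° to latitude: 174.38, 141.76.
Field: lon ⌊174.38/20⌋ = 8 → I; lat ⌊141.76/10⌋ = 14 → O.
Square: lon ⌊14.38/2⌋ = 7; lat ⌊1.76/1⌋ = 1.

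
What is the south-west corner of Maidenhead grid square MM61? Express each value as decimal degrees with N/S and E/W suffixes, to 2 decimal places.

31.00° N, 72.00° E

Field M=12, M=12: +12·20° lon, +12·10° lat → SW at lon 60°, lat 30°.
Square 6, 1: +6·2° lon, +1·1° lat → SW at lon 72°, lat 31°.
latitude 31.00° N, longitude 72.00° E.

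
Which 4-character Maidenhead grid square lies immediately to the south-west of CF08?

BF97

Longitude square 0; −1 → -1, wraps to 9, carry into field.
Longitude field C = 2; −1 → 1 = B.
Latitude square 8; −1 → 7.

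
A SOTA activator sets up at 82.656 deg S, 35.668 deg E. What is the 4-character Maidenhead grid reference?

KA77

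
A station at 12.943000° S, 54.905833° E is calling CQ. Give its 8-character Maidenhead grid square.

Shift to the Maidenhead origin (180°W, 90°S): lon 234.90583, lat 77.05700.
Field: lon ⌊234.90583/20⌋ = 11 → L; lat ⌊77.05700/10⌋ = 7 → H.
Square: lon ⌊14.90583/2⌋ = 7; lat ⌊7.05700/1⌋ = 7.
Subsquare: lon ⌊0.90583/0.0833333⌋ = 10 → k; lat ⌊0.05700/0.0416667⌋ = 1 → b.
Extended square: lon ⌊0.07250/0.00833333⌋ = 8; lat ⌊0.01533/0.00416667⌋ = 3.

LH77kb83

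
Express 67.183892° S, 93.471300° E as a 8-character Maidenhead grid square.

NC62rt65

Shift to the Maidenhead origin (180°W, 90°S): lon 273.47130, lat 22.81611.
Field (20°×10°, letters A–R): lon ⌊273.47130/20⌋ = 13 → N; lat ⌊22.81611/10⌋ = 2 → C.
Square (2°×1°, digits 0–9): lon ⌊13.47130/2⌋ = 6; lat ⌊2.81611/1⌋ = 2.
Subsquare (5′×2.5′, letters a–x): lon ⌊1.47130/0.0833333⌋ = 17 → r; lat ⌊0.81611/0.0416667⌋ = 19 → t.
Extended square (30″×15″, digits 0–9): lon ⌊0.05463/0.00833333⌋ = 6; lat ⌊0.02444/0.00416667⌋ = 5.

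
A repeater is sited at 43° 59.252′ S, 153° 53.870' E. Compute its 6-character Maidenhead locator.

Shift to the Maidenhead origin (180°W, 90°S): lon 333.8978, lat 46.0125.
Field: lon ⌊333.8978/20⌋ = 16 → Q; lat ⌊46.0125/10⌋ = 4 → E.
Square: lon ⌊13.8978/2⌋ = 6; lat ⌊6.0125/1⌋ = 6.
Subsquare: lon ⌊1.8978/0.0833333⌋ = 22 → w; lat ⌊0.0125/0.0416667⌋ = 0 → a.

QE66wa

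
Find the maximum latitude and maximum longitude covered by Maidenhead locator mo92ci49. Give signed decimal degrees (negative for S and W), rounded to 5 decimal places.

52.37500, 78.20833

Field M=12, O=14: +12·20° lon, +14·10° lat → SW at lon 60°, lat 50°.
Square 9, 2: +9·2° lon, +2·1° lat → SW at lon 78°, lat 52°.
Subsquare c=2, i=8: +2·0.0833333° lon, +8·0.0416667° lat → SW at lon 78.1667°, lat 52.3333°.
Extended square 4, 9: +4·0.00833333° lon, +9·0.00416667° lat → SW at lon 78.2°, lat 52.3708°.
Cell spans 0.00833333° lon × 0.00416667° lat. NE corner is SW corner plus one full cell.
latitude 52.37500, longitude 78.20833.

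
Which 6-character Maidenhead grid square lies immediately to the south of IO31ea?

IO30ex

Latitude subsquare a = 0; −1 → -1, wraps to 23 = x, carry into square.
Latitude square 1; −1 → 0.
The longitude characters are unchanged.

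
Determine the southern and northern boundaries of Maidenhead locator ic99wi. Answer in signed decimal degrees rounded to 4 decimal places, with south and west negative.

-60.6667, -60.6250

Field I=8, C=2: +8·20° lon, +2·10° lat → SW at lon -20°, lat -70°.
Square 9, 9: +9·2° lon, +9·1° lat → SW at lon -2°, lat -61°.
Subsquare w=22, i=8: +22·0.0833333° lon, +8·0.0416667° lat → SW at lon -0.166667°, lat -60.6667°.
Cell spans 0.0833333° lon × 0.0416667° lat.
south -60.6667, north -60.6250.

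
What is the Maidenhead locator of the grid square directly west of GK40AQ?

GK30xq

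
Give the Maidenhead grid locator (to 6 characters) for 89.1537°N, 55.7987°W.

GR29cd

Shift to the Maidenhead origin (180°W, 90°S): lon 124.2013, lat 179.1537.
Field (20°×10°, letters A–R): 124.2013/20 → 6 → G, 179.1537/10 → 17 → R; chars GR.
Square (2°×1°, digits 0–9): 4.2013/2 → 2, 9.1537/1 → 9; chars 29.
Subsquare (5′×2.5′, letters a–x): 0.2013/0.0833333 → 2 → c, 0.1537/0.0416667 → 3 → d; chars cd.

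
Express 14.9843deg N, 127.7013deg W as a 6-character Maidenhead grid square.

Offset from 180°W / 90°S: lon 52.2987°, lat 104.9843°.
Field: lon ⌊52.2987/20⌋ = 2 → C; lat ⌊104.9843/10⌋ = 10 → K.
Square: lon ⌊12.2987/2⌋ = 6; lat ⌊4.9843/1⌋ = 4.
Subsquare: lon ⌊0.2987/0.0833333⌋ = 3 → d; lat ⌊0.9843/0.0416667⌋ = 23 → x.

CK64dx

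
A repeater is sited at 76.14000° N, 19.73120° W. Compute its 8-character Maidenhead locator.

Shift to the Maidenhead origin (180°W, 90°S): lon 160.26880, lat 166.14000.
Field (20°×10°, letters A–R): lon ⌊160.26880/20⌋ = 8 → I; lat ⌊166.14000/10⌋ = 16 → Q.
Square (2°×1°, digits 0–9): lon ⌊0.26880/2⌋ = 0; lat ⌊6.14000/1⌋ = 6.
Subsquare (5′×2.5′, letters a–x): lon ⌊0.26880/0.0833333⌋ = 3 → d; lat ⌊0.14000/0.0416667⌋ = 3 → d.
Extended square (30″×15″, digits 0–9): lon ⌊0.01880/0.00833333⌋ = 2; lat ⌊0.01500/0.00416667⌋ = 3.

IQ06dd23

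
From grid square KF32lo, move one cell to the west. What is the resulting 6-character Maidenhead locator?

KF32ko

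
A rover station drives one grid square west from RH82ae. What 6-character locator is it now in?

Longitude subsquare a = 0; −1 → -1, wraps to 23 = x, carry into square.
Longitude square 8; −1 → 7.
The latitude characters are unchanged.

RH72xe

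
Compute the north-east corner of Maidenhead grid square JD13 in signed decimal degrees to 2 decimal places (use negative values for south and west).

Field J=9, D=3: +9·20° lon, +3·10° lat → SW at lon 0°, lat -60°.
Square 1, 3: +1·2° lon, +3·1° lat → SW at lon 2°, lat -57°.
Cell spans 2° lon × 1° lat. NE corner is SW corner plus one full cell.
latitude -56.00, longitude 4.00.

-56.00, 4.00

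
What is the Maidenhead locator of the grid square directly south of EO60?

EN69

Latitude square 0; −1 → -1, wraps to 9, carry into field.
Latitude field O = 14; −1 → 13 = N.
The longitude characters are unchanged.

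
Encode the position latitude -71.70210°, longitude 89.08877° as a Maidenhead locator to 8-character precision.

Offset from 180°W / 90°S: lon 269.08877°, lat 18.29790°.
Field: lon ⌊269.08877/20⌋ = 13 → N; lat ⌊18.29790/10⌋ = 1 → B.
Square: lon ⌊9.08877/2⌋ = 4; lat ⌊8.29790/1⌋ = 8.
Subsquare: lon ⌊1.08877/0.0833333⌋ = 13 → n; lat ⌊0.29790/0.0416667⌋ = 7 → h.
Extended square: lon ⌊0.00544/0.00833333⌋ = 0; lat ⌊0.00623/0.00416667⌋ = 1.

NB48nh01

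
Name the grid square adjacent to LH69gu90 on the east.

LH69hu00

Longitude extended square 9; +1 → 10, wraps to 0, carry into subsquare.
Longitude subsquare g = 6; +1 → 7 = h.
The latitude characters are unchanged.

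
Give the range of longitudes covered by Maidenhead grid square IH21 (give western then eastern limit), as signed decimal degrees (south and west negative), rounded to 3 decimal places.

Field I=8, H=7: +8·20° lon, +7·10° lat → SW at lon -20°, lat -20°.
Square 2, 1: +2·2° lon, +1·1° lat → SW at lon -16°, lat -19°.
Cell spans 2° lon × 1° lat.
west -16.000, east -14.000.

-16.000, -14.000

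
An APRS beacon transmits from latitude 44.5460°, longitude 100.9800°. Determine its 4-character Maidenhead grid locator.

ON04

Shift to the Maidenhead origin (180°W, 90°S): lon 280.98, lat 134.55.
Field (20°×10°, letters A–R): 280.98/20 → 14 → O, 134.55/10 → 13 → N; chars ON.
Square (2°×1°, digits 0–9): 0.98/2 → 0, 4.55/1 → 4; chars 04.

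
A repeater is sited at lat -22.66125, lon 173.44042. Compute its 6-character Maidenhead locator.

Add 180° to longitude and 90° to latitude: 353.4404, 67.3388.
Field: lon ⌊353.4404/20⌋ = 17 → R; lat ⌊67.3388/10⌋ = 6 → G.
Square: lon ⌊13.4404/2⌋ = 6; lat ⌊7.3388/1⌋ = 7.
Subsquare: lon ⌊1.4404/0.0833333⌋ = 17 → r; lat ⌊0.3388/0.0416667⌋ = 8 → i.

RG67ri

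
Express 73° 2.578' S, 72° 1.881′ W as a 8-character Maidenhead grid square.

FB36xw69

Offset from 180°W / 90°S: lon 107.96865°, lat 16.95703°.
Field: 107.96865/20 → 5 → F, 16.95703/10 → 1 → B; chars FB.
Square: 7.96865/2 → 3, 6.95703/1 → 6; chars 36.
Subsquare: 1.96865/0.0833333 → 23 → x, 0.95703/0.0416667 → 22 → w; chars xw.
Extended square: 0.05198/0.00833333 → 6, 0.04037/0.00416667 → 9; chars 69.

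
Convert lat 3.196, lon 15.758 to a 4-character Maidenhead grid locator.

JJ73

Offset from 180°W / 90°S: lon 195.76°, lat 93.20°.
Field (20°×10°, letters A–R): 195.76/20 → 9 → J, 93.20/10 → 9 → J; chars JJ.
Square (2°×1°, digits 0–9): 15.76/2 → 7, 3.20/1 → 3; chars 73.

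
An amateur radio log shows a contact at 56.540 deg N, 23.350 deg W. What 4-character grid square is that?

HO86

Offset from 180°W / 90°S: lon 156.65°, lat 146.54°.
Field (20°×10°, letters A–R): lon ⌊156.65/20⌋ = 7 → H; lat ⌊146.54/10⌋ = 14 → O.
Square (2°×1°, digits 0–9): lon ⌊16.65/2⌋ = 8; lat ⌊6.54/1⌋ = 6.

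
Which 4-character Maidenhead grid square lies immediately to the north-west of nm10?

Longitude square 1; −1 → 0.
Latitude square 0; +1 → 1.

NM01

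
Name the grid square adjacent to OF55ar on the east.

Longitude subsquare a = 0; +1 → 1 = b.
The latitude characters are unchanged.

OF55br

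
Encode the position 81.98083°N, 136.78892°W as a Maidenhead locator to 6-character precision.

CR11ox

Shift to the Maidenhead origin (180°W, 90°S): lon 43.2111, lat 171.9808.
Field (20°×10°, letters A–R): 43.2111/20 → 2 → C, 171.9808/10 → 17 → R; chars CR.
Square (2°×1°, digits 0–9): 3.2111/2 → 1, 1.9808/1 → 1; chars 11.
Subsquare (5′×2.5′, letters a–x): 1.2111/0.0833333 → 14 → o, 0.9808/0.0416667 → 23 → x; chars ox.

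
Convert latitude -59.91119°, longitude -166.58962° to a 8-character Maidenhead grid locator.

Shift to the Maidenhead origin (180°W, 90°S): lon 13.41038, lat 30.08881.
Field (20°×10°, letters A–R): 13.41038/20 → 0 → A, 30.08881/10 → 3 → D; chars AD.
Square (2°×1°, digits 0–9): 13.41038/2 → 6, 0.08881/1 → 0; chars 60.
Subsquare (5′×2.5′, letters a–x): 1.41038/0.0833333 → 16 → q, 0.08881/0.0416667 → 2 → c; chars qc.
Extended square (30″×15″, digits 0–9): 0.07705/0.00833333 → 9, 0.00548/0.00416667 → 1; chars 91.

AD60qc91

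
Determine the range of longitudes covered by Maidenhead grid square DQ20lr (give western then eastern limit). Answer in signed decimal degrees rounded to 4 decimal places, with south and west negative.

Field D=3, Q=16: +3·20° lon, +16·10° lat → SW at lon -120°, lat 70°.
Square 2, 0: +2·2° lon, +0·1° lat → SW at lon -116°, lat 70°.
Subsquare l=11, r=17: +11·0.0833333° lon, +17·0.0416667° lat → SW at lon -115.083°, lat 70.7083°.
Cell spans 0.0833333° lon × 0.0416667° lat.
west -115.0833, east -115.0000.

-115.0833, -115.0000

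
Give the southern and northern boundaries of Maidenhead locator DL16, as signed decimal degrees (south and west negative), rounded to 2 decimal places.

Field D=3, L=11: +3·20° lon, +11·10° lat → SW at lon -120°, lat 20°.
Square 1, 6: +1·2° lon, +6·1° lat → SW at lon -118°, lat 26°.
Cell spans 2° lon × 1° lat.
south 26.00, north 27.00.

26.00, 27.00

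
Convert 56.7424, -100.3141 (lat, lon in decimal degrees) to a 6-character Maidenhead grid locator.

Add 180° to longitude and 90° to latitude: 79.6859, 146.7424.
Field: 79.6859/20 → 3 → D, 146.7424/10 → 14 → O; chars DO.
Square: 19.6859/2 → 9, 6.7424/1 → 6; chars 96.
Subsquare: 1.6859/0.0833333 → 20 → u, 0.7424/0.0416667 → 17 → r; chars ur.

DO96ur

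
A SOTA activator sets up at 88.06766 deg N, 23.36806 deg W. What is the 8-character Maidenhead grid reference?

Add 180° to longitude and 90° to latitude: 156.63194, 178.06766.
Field (20°×10°, letters A–R): 156.63194/20 → 7 → H, 178.06766/10 → 17 → R; chars HR.
Square (2°×1°, digits 0–9): 16.63194/2 → 8, 8.06766/1 → 8; chars 88.
Subsquare (5′×2.5′, letters a–x): 0.63194/0.0833333 → 7 → h, 0.06766/0.0416667 → 1 → b; chars hb.
Extended square (30″×15″, digits 0–9): 0.04861/0.00833333 → 5, 0.02599/0.00416667 → 6; chars 56.

HR88hb56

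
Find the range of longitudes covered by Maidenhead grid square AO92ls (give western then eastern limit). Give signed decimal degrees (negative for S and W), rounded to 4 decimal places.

-161.0833, -161.0000

Field A=0, O=14: +0·20° lon, +14·10° lat → SW at lon -180°, lat 50°.
Square 9, 2: +9·2° lon, +2·1° lat → SW at lon -162°, lat 52°.
Subsquare l=11, s=18: +11·0.0833333° lon, +18·0.0416667° lat → SW at lon -161.083°, lat 52.75°.
Cell spans 0.0833333° lon × 0.0416667° lat.
west -161.0833, east -161.0000.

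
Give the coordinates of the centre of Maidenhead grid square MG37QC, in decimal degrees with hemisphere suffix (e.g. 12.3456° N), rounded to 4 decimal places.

Field M=12, G=6: +12·20° lon, +6·10° lat → SW at lon 60°, lat -30°.
Square 3, 7: +3·2° lon, +7·1° lat → SW at lon 66°, lat -23°.
Subsquare q=16, c=2: +16·0.0833333° lon, +2·0.0416667° lat → SW at lon 67.3333°, lat -22.9167°.
Cell spans 0.0833333° lon × 0.0416667° lat. Centre is SW corner plus half of each.
latitude 22.8958° S, longitude 67.3750° E.

22.8958° S, 67.3750° E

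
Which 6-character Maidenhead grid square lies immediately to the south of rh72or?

RH72oq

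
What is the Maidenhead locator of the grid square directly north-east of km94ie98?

KM94je09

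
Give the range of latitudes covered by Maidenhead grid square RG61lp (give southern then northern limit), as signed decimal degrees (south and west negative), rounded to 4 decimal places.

Field R=17, G=6: +17·20° lon, +6·10° lat → SW at lon 160°, lat -30°.
Square 6, 1: +6·2° lon, +1·1° lat → SW at lon 172°, lat -29°.
Subsquare l=11, p=15: +11·0.0833333° lon, +15·0.0416667° lat → SW at lon 172.917°, lat -28.375°.
Cell spans 0.0833333° lon × 0.0416667° lat.
south -28.3750, north -28.3333.

-28.3750, -28.3333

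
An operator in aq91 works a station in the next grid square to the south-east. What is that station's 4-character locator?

BQ00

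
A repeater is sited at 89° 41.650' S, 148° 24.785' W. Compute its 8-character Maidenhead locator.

Offset from 180°W / 90°S: lon 31.58692°, lat 0.30583°.
Field: 31.58692/20 → 1 → B, 0.30583/10 → 0 → A; chars BA.
Square: 11.58692/2 → 5, 0.30583/1 → 0; chars 50.
Subsquare: 1.58692/0.0833333 → 19 → t, 0.30583/0.0416667 → 7 → h; chars th.
Extended square: 0.00358/0.00833333 → 0, 0.01417/0.00416667 → 3; chars 03.

BA50th03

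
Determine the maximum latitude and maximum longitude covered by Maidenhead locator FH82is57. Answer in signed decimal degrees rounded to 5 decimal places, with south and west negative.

Field F=5, H=7: +5·20° lon, +7·10° lat → SW at lon -80°, lat -20°.
Square 8, 2: +8·2° lon, +2·1° lat → SW at lon -64°, lat -18°.
Subsquare i=8, s=18: +8·0.0833333° lon, +18·0.0416667° lat → SW at lon -63.3333°, lat -17.25°.
Extended square 5, 7: +5·0.00833333° lon, +7·0.00416667° lat → SW at lon -63.2917°, lat -17.2208°.
Cell spans 0.00833333° lon × 0.00416667° lat. NE corner is SW corner plus one full cell.
latitude -17.21667, longitude -63.28333.

-17.21667, -63.28333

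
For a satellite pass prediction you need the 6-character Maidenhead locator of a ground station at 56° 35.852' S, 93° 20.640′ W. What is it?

Shift to the Maidenhead origin (180°W, 90°S): lon 86.6560, lat 33.4025.
Field: lon ⌊86.6560/20⌋ = 4 → E; lat ⌊33.4025/10⌋ = 3 → D.
Square: lon ⌊6.6560/2⌋ = 3; lat ⌊3.4025/1⌋ = 3.
Subsquare: lon ⌊0.6560/0.0833333⌋ = 7 → h; lat ⌊0.4025/0.0416667⌋ = 9 → j.

ED33hj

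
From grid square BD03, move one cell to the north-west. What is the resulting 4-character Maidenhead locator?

Longitude square 0; −1 → -1, wraps to 9, carry into field.
Longitude field B = 1; −1 → 0 = A.
Latitude square 3; +1 → 4.

AD94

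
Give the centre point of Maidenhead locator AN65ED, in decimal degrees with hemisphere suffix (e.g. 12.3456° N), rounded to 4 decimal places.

Field A=0, N=13: +0·20° lon, +13·10° lat → SW at lon -180°, lat 40°.
Square 6, 5: +6·2° lon, +5·1° lat → SW at lon -168°, lat 45°.
Subsquare e=4, d=3: +4·0.0833333° lon, +3·0.0416667° lat → SW at lon -167.667°, lat 45.125°.
Cell spans 0.0833333° lon × 0.0416667° lat. Centre is SW corner plus half of each.
latitude 45.1458° N, longitude 167.6250° W.

45.1458° N, 167.6250° W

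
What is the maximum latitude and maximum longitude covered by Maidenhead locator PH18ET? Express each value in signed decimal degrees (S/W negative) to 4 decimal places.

-11.1667, 122.4167

Field P=15, H=7: +15·20° lon, +7·10° lat → SW at lon 120°, lat -20°.
Square 1, 8: +1·2° lon, +8·1° lat → SW at lon 122°, lat -12°.
Subsquare e=4, t=19: +4·0.0833333° lon, +19·0.0416667° lat → SW at lon 122.333°, lat -11.2083°.
Cell spans 0.0833333° lon × 0.0416667° lat. NE corner is SW corner plus one full cell.
latitude -11.1667, longitude 122.4167.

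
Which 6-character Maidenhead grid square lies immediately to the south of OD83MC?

OD83mb

Latitude subsquare c = 2; −1 → 1 = b.
The longitude characters are unchanged.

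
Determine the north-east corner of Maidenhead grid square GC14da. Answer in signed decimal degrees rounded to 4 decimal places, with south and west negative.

Field G=6, C=2: +6·20° lon, +2·10° lat → SW at lon -60°, lat -70°.
Square 1, 4: +1·2° lon, +4·1° lat → SW at lon -58°, lat -66°.
Subsquare d=3, a=0: +3·0.0833333° lon, +0·0.0416667° lat → SW at lon -57.75°, lat -66°.
Cell spans 0.0833333° lon × 0.0416667° lat. NE corner is SW corner plus one full cell.
latitude -65.9583, longitude -57.6667.

-65.9583, -57.6667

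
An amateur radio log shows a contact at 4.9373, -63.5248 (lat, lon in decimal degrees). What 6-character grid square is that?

FJ84fw

Add 180° to longitude and 90° to latitude: 116.4752, 94.9373.
Field (20°×10°, letters A–R): lon ⌊116.4752/20⌋ = 5 → F; lat ⌊94.9373/10⌋ = 9 → J.
Square (2°×1°, digits 0–9): lon ⌊16.4752/2⌋ = 8; lat ⌊4.9373/1⌋ = 4.
Subsquare (5′×2.5′, letters a–x): lon ⌊0.4752/0.0833333⌋ = 5 → f; lat ⌊0.9373/0.0416667⌋ = 22 → w.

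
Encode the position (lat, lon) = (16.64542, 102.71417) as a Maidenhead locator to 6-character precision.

Offset from 180°W / 90°S: lon 282.7142°, lat 106.6454°.
Field: lon ⌊282.7142/20⌋ = 14 → O; lat ⌊106.6454/10⌋ = 10 → K.
Square: lon ⌊2.7142/2⌋ = 1; lat ⌊6.6454/1⌋ = 6.
Subsquare: lon ⌊0.7142/0.0833333⌋ = 8 → i; lat ⌊0.6454/0.0416667⌋ = 15 → p.

OK16ip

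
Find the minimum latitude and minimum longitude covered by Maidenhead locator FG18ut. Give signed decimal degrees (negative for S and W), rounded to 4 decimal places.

Field F=5, G=6: +5·20° lon, +6·10° lat → SW at lon -80°, lat -30°.
Square 1, 8: +1·2° lon, +8·1° lat → SW at lon -78°, lat -22°.
Subsquare u=20, t=19: +20·0.0833333° lon, +19·0.0416667° lat → SW at lon -76.3333°, lat -21.2083°.
latitude -21.2083, longitude -76.3333.

-21.2083, -76.3333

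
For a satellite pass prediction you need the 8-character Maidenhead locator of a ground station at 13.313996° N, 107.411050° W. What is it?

Offset from 180°W / 90°S: lon 72.58895°, lat 103.31400°.
Field: 72.58895/20 → 3 → D, 103.31400/10 → 10 → K; chars DK.
Square: 12.58895/2 → 6, 3.31400/1 → 3; chars 63.
Subsquare: 0.58895/0.0833333 → 7 → h, 0.31400/0.0416667 → 7 → h; chars hh.
Extended square: 0.00562/0.00833333 → 0, 0.02233/0.00416667 → 5; chars 05.

DK63hh05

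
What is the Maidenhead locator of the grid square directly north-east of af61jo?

Longitude subsquare j = 9; +1 → 10 = k.
Latitude subsquare o = 14; +1 → 15 = p.

AF61kp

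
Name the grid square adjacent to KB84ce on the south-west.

KB84bd

Longitude subsquare c = 2; −1 → 1 = b.
Latitude subsquare e = 4; −1 → 3 = d.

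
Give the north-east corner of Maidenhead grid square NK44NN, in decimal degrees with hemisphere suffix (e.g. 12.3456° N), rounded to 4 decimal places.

14.5833° N, 89.1667° E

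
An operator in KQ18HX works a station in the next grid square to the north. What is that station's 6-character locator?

KQ19ha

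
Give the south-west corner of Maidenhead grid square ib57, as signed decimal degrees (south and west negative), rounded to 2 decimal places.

Field I=8, B=1: +8·20° lon, +1·10° lat → SW at lon -20°, lat -80°.
Square 5, 7: +5·2° lon, +7·1° lat → SW at lon -10°, lat -73°.
latitude -73.00, longitude -10.00.

-73.00, -10.00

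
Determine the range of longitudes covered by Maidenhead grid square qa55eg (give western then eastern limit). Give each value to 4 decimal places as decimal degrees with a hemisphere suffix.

Field Q=16, A=0: +16·20° lon, +0·10° lat → SW at lon 140°, lat -90°.
Square 5, 5: +5·2° lon, +5·1° lat → SW at lon 150°, lat -85°.
Subsquare e=4, g=6: +4·0.0833333° lon, +6·0.0416667° lat → SW at lon 150.333°, lat -84.75°.
Cell spans 0.0833333° lon × 0.0416667° lat.
west 150.3333° E, east 150.4167° E.

150.3333° E, 150.4167° E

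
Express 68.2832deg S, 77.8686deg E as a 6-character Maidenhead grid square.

MC81wr

Shift to the Maidenhead origin (180°W, 90°S): lon 257.8686, lat 21.7168.
Field: lon ⌊257.8686/20⌋ = 12 → M; lat ⌊21.7168/10⌋ = 2 → C.
Square: lon ⌊17.8686/2⌋ = 8; lat ⌊1.7168/1⌋ = 1.
Subsquare: lon ⌊1.8686/0.0833333⌋ = 22 → w; lat ⌊0.7168/0.0416667⌋ = 17 → r.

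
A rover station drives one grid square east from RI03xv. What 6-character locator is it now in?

RI13av

Longitude subsquare x = 23; +1 → 24, wraps to 0 = a, carry into square.
Longitude square 0; +1 → 1.
The latitude characters are unchanged.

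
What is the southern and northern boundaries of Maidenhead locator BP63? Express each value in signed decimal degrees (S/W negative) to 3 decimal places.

63.000, 64.000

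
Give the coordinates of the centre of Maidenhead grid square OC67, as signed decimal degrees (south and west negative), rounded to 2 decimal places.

-62.50, 113.00

Field O=14, C=2: +14·20° lon, +2·10° lat → SW at lon 100°, lat -70°.
Square 6, 7: +6·2° lon, +7·1° lat → SW at lon 112°, lat -63°.
Cell spans 2° lon × 1° lat. Centre is SW corner plus half of each.
latitude -62.50, longitude 113.00.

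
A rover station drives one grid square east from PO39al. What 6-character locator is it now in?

PO39bl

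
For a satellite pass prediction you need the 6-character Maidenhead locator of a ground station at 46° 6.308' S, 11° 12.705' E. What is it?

Shift to the Maidenhead origin (180°W, 90°S): lon 191.2117, lat 43.8949.
Field: 191.2117/20 → 9 → J, 43.8949/10 → 4 → E; chars JE.
Square: 11.2117/2 → 5, 3.8949/1 → 3; chars 53.
Subsquare: 1.2117/0.0833333 → 14 → o, 0.8949/0.0416667 → 21 → v; chars ov.

JE53ov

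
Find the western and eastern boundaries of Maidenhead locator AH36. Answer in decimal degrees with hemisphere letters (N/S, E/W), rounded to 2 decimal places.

Field A=0, H=7: +0·20° lon, +7·10° lat → SW at lon -180°, lat -20°.
Square 3, 6: +3·2° lon, +6·1° lat → SW at lon -174°, lat -14°.
Cell spans 2° lon × 1° lat.
west 174.00° W, east 172.00° W.

174.00° W, 172.00° W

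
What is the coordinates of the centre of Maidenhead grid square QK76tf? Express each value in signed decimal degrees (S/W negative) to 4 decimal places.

16.2292, 155.6250

Field Q=16, K=10: +16·20° lon, +10·10° lat → SW at lon 140°, lat 10°.
Square 7, 6: +7·2° lon, +6·1° lat → SW at lon 154°, lat 16°.
Subsquare t=19, f=5: +19·0.0833333° lon, +5·0.0416667° lat → SW at lon 155.583°, lat 16.2083°.
Cell spans 0.0833333° lon × 0.0416667° lat. Centre is SW corner plus half of each.
latitude 16.2292, longitude 155.6250.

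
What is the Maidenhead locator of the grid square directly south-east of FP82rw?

Longitude subsquare r = 17; +1 → 18 = s.
Latitude subsquare w = 22; −1 → 21 = v.

FP82sv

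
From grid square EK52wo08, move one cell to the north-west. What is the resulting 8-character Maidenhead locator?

EK52vo99

Longitude extended square 0; −1 → -1, wraps to 9, carry into subsquare.
Longitude subsquare w = 22; −1 → 21 = v.
Latitude extended square 8; +1 → 9.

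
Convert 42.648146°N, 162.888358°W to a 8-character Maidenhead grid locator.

Shift to the Maidenhead origin (180°W, 90°S): lon 17.11164, lat 132.64815.
Field (20°×10°, letters A–R): 17.11164/20 → 0 → A, 132.64815/10 → 13 → N; chars AN.
Square (2°×1°, digits 0–9): 17.11164/2 → 8, 2.64815/1 → 2; chars 82.
Subsquare (5′×2.5′, letters a–x): 1.11164/0.0833333 → 13 → n, 0.64815/0.0416667 → 15 → p; chars np.
Extended square (30″×15″, digits 0–9): 0.02831/0.00833333 → 3, 0.02315/0.00416667 → 5; chars 35.

AN82np35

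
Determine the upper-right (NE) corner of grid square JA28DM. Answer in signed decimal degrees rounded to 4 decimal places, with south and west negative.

-81.4583, 4.3333

Field J=9, A=0: +9·20° lon, +0·10° lat → SW at lon 0°, lat -90°.
Square 2, 8: +2·2° lon, +8·1° lat → SW at lon 4°, lat -82°.
Subsquare d=3, m=12: +3·0.0833333° lon, +12·0.0416667° lat → SW at lon 4.25°, lat -81.5°.
Cell spans 0.0833333° lon × 0.0416667° lat. NE corner is SW corner plus one full cell.
latitude -81.4583, longitude 4.3333.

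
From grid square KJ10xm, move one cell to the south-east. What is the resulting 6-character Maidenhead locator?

KJ20al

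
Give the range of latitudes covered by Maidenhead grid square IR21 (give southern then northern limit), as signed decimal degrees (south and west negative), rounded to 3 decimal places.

81.000, 82.000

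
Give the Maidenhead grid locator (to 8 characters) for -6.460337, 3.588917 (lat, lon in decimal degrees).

JI13tm09

Shift to the Maidenhead origin (180°W, 90°S): lon 183.58892, lat 83.53966.
Field: 183.58892/20 → 9 → J, 83.53966/10 → 8 → I; chars JI.
Square: 3.58892/2 → 1, 3.53966/1 → 3; chars 13.
Subsquare: 1.58892/0.0833333 → 19 → t, 0.53966/0.0416667 → 12 → m; chars tm.
Extended square: 0.00558/0.00833333 → 0, 0.03966/0.00416667 → 9; chars 09.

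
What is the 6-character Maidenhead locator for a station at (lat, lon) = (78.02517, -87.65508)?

EQ68ea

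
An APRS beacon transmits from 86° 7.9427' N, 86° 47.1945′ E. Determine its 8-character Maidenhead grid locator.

NR36jd41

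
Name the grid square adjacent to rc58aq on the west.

RC48xq

Longitude subsquare a = 0; −1 → -1, wraps to 23 = x, carry into square.
Longitude square 5; −1 → 4.
The latitude characters are unchanged.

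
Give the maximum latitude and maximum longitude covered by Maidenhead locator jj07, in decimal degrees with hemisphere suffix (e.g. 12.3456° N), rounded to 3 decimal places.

Field J=9, J=9: +9·20° lon, +9·10° lat → SW at lon 0°, lat 0°.
Square 0, 7: +0·2° lon, +7·1° lat → SW at lon 0°, lat 7°.
Cell spans 2° lon × 1° lat. NE corner is SW corner plus one full cell.
latitude 8.000° N, longitude 2.000° E.

8.000° N, 2.000° E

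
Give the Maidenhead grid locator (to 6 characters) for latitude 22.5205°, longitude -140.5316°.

Shift to the Maidenhead origin (180°W, 90°S): lon 39.4684, lat 112.5205.
Field (20°×10°, letters A–R): lon ⌊39.4684/20⌋ = 1 → B; lat ⌊112.5205/10⌋ = 11 → L.
Square (2°×1°, digits 0–9): lon ⌊19.4684/2⌋ = 9; lat ⌊2.5205/1⌋ = 2.
Subsquare (5′×2.5′, letters a–x): lon ⌊1.4684/0.0833333⌋ = 17 → r; lat ⌊0.5205/0.0416667⌋ = 12 → m.

BL92rm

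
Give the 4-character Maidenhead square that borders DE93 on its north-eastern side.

Longitude square 9; +1 → 10, wraps to 0, carry into field.
Longitude field D = 3; +1 → 4 = E.
Latitude square 3; +1 → 4.

EE04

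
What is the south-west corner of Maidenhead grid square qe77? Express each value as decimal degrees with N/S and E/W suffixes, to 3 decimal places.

Field Q=16, E=4: +16·20° lon, +4·10° lat → SW at lon 140°, lat -50°.
Square 7, 7: +7·2° lon, +7·1° lat → SW at lon 154°, lat -43°.
latitude 43.000° S, longitude 154.000° E.

43.000° S, 154.000° E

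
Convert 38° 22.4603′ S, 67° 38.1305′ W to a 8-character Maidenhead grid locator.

FF61ep30

Shift to the Maidenhead origin (180°W, 90°S): lon 112.36449, lat 51.62566.
Field: lon ⌊112.36449/20⌋ = 5 → F; lat ⌊51.62566/10⌋ = 5 → F.
Square: lon ⌊12.36449/2⌋ = 6; lat ⌊1.62566/1⌋ = 1.
Subsquare: lon ⌊0.36449/0.0833333⌋ = 4 → e; lat ⌊0.62566/0.0416667⌋ = 15 → p.
Extended square: lon ⌊0.03116/0.00833333⌋ = 3; lat ⌊0.00066/0.00416667⌋ = 0.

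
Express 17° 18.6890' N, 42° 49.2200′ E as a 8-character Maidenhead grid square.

Offset from 180°W / 90°S: lon 222.82033°, lat 107.31148°.
Field (20°×10°, letters A–R): lon ⌊222.82033/20⌋ = 11 → L; lat ⌊107.31148/10⌋ = 10 → K.
Square (2°×1°, digits 0–9): lon ⌊2.82033/2⌋ = 1; lat ⌊7.31148/1⌋ = 7.
Subsquare (5′×2.5′, letters a–x): lon ⌊0.82033/0.0833333⌋ = 9 → j; lat ⌊0.31148/0.0416667⌋ = 7 → h.
Extended square (30″×15″, digits 0–9): lon ⌊0.07033/0.00833333⌋ = 8; lat ⌊0.01982/0.00416667⌋ = 4.

LK17jh84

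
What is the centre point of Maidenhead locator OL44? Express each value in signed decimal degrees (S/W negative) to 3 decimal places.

Field O=14, L=11: +14·20° lon, +11·10° lat → SW at lon 100°, lat 20°.
Square 4, 4: +4·2° lon, +4·1° lat → SW at lon 108°, lat 24°.
Cell spans 2° lon × 1° lat. Centre is SW corner plus half of each.
latitude 24.500, longitude 109.000.

24.500, 109.000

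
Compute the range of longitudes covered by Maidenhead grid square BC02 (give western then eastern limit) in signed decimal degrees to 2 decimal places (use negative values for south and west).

-160.00, -158.00

Field B=1, C=2: +1·20° lon, +2·10° lat → SW at lon -160°, lat -70°.
Square 0, 2: +0·2° lon, +2·1° lat → SW at lon -160°, lat -68°.
Cell spans 2° lon × 1° lat.
west -160.00, east -158.00.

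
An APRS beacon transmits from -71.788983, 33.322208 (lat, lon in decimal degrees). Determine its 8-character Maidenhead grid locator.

KB68pf80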